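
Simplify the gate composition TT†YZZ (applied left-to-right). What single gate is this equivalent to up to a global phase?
Y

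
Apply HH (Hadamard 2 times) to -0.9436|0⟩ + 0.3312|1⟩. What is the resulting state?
-0.9436|0⟩ + 0.3312|1⟩

H² = I, so an even number of Hadamards cancels: H^2 = I and the state is unchanged.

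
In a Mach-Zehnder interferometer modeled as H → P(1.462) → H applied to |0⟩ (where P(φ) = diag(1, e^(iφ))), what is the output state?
(0.5543 + 0.497i)|0⟩ + (0.4457 - 0.497i)|1⟩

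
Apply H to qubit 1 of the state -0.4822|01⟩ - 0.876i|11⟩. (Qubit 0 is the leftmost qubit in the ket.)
-0.341|00⟩ + 0.341|01⟩ - 0.6194i|10⟩ + 0.6194i|11⟩

H on qubit 1 mixes each pair of kets that differ only in qubit 1: amplitudes (a, b) of (|…0…⟩, |…1…⟩) become ((a + b)/√2, (a − b)/√2). Kets absent from the input have amplitude 0.
(|00⟩, |01⟩): (a, b) = (0, -0.4822) → (-0.341, 0.341)
(|10⟩, |11⟩): (a, b) = (0, -0.876i) → (-0.6194i, 0.6194i)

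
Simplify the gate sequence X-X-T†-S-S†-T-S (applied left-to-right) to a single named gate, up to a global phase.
S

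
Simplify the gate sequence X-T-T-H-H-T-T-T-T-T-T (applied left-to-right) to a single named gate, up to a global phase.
X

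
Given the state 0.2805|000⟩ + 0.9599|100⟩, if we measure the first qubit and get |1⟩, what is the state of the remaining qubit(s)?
|00⟩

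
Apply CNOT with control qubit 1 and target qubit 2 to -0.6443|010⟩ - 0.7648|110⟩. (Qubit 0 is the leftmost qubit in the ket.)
-0.6443|011⟩ - 0.7648|111⟩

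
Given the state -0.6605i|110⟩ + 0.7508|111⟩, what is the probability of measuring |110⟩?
0.4363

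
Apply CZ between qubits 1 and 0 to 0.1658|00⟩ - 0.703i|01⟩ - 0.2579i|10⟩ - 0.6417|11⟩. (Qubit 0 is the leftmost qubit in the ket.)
0.1658|00⟩ - 0.703i|01⟩ - 0.2579i|10⟩ + 0.6417|11⟩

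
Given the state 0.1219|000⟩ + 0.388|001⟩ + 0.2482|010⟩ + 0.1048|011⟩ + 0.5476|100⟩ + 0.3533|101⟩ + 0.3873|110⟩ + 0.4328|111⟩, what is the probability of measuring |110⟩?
0.15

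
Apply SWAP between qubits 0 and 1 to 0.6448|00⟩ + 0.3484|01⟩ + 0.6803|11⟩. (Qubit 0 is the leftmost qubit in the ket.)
0.6448|00⟩ + 0.3484|10⟩ + 0.6803|11⟩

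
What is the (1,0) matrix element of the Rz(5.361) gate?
0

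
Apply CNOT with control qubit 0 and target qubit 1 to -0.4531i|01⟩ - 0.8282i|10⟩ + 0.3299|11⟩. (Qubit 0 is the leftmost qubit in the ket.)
-0.4531i|01⟩ + 0.3299|10⟩ - 0.8282i|11⟩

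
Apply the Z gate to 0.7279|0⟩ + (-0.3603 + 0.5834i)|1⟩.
0.7279|0⟩ + (0.3603 - 0.5834i)|1⟩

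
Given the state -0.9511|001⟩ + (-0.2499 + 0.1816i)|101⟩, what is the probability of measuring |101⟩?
0.09543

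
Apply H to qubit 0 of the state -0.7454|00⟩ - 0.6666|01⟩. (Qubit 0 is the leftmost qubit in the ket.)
-0.5271|00⟩ - 0.4714|01⟩ - 0.5271|10⟩ - 0.4714|11⟩

H on qubit 0 mixes each pair of kets that differ only in qubit 0: amplitudes (a, b) of (|…0…⟩, |…1…⟩) become ((a + b)/√2, (a − b)/√2). Kets absent from the input have amplitude 0.
(|00⟩, |10⟩): (a, b) = (-0.7454, 0) → (-0.5271, -0.5271)
(|01⟩, |11⟩): (a, b) = (-0.6666, 0) → (-0.4714, -0.4714)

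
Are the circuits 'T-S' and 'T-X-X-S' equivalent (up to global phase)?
Yes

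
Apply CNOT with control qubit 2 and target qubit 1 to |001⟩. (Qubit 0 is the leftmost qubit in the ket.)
|011⟩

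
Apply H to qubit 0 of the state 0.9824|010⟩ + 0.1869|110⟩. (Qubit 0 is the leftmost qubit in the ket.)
0.8268|010⟩ + 0.5625|110⟩

H on qubit 0 mixes each pair of kets that differ only in qubit 0: amplitudes (a, b) of (|…0…⟩, |…1…⟩) become ((a + b)/√2, (a − b)/√2). Kets absent from the input have amplitude 0.
(|010⟩, |110⟩): (a, b) = (0.9824, 0.1869) → (0.8268, 0.5625)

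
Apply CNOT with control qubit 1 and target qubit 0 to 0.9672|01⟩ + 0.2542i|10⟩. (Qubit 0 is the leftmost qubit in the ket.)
0.2542i|10⟩ + 0.9672|11⟩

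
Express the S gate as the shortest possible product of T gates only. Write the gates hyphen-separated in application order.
T-T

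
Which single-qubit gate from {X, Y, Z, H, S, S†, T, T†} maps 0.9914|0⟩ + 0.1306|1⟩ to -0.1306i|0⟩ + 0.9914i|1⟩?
Y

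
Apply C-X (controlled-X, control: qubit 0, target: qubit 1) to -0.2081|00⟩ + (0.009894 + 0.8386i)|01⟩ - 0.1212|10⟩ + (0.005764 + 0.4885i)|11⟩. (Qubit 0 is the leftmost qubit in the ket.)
-0.2081|00⟩ + (0.009894 + 0.8386i)|01⟩ + (0.005764 + 0.4885i)|10⟩ - 0.1212|11⟩

C-X leaves the control-|0⟩ kets |00⟩, |01⟩ unchanged and applies X to qubit 1 on the control-|1⟩ pair (|10⟩, |11⟩).
X = [[0, 1], [1, 0]].
With a = amp(|10⟩) = -0.1212 and b = amp(|11⟩) = (0.005764 + 0.4885i):
new amp(|10⟩) = (1)·b = (0.005764 + 0.4885i)
new amp(|11⟩) = (1)·a = -0.1212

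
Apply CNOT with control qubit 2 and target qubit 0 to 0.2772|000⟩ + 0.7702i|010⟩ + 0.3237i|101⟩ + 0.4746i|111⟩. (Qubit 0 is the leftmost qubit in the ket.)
0.2772|000⟩ + 0.3237i|001⟩ + 0.7702i|010⟩ + 0.4746i|011⟩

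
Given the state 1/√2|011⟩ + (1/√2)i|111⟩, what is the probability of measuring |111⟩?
1/2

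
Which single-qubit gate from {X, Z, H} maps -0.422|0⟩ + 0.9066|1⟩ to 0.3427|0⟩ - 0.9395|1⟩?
H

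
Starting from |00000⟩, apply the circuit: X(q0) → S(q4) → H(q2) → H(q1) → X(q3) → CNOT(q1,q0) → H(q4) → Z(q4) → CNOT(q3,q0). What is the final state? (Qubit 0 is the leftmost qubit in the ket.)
1/√8|00010⟩ - 1/√8|00011⟩ + 1/√8|00110⟩ - 1/√8|00111⟩ + 1/√8|11010⟩ - 1/√8|11011⟩ + 1/√8|11110⟩ - 1/√8|11111⟩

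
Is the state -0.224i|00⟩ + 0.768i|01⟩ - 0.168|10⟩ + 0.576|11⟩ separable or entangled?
Separable

Writing the state as a|00⟩ + b|01⟩ + c|10⟩ + d|11⟩, it is a product state iff ad − bc = 0.
Here (a, b, c, d) = (-0.224i, 0.768i, -0.168, 0.576): ad − bc = (-0.224i)(0.576) − (0.768i)(-0.168) = 0, so the state is separable.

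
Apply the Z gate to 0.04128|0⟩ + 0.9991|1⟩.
0.04128|0⟩ - 0.9991|1⟩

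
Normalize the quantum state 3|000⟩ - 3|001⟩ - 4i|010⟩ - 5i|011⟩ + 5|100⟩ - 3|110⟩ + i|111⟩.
0.3094|000⟩ - 0.3094|001⟩ - 0.4126i|010⟩ - 0.5157i|011⟩ + 0.5157|100⟩ - 0.3094|110⟩ + 0.1031i|111⟩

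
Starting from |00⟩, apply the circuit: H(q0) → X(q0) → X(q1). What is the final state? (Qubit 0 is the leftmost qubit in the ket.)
1/√2|01⟩ + 1/√2|11⟩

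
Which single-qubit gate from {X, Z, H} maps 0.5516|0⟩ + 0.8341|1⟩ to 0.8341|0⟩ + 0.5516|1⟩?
X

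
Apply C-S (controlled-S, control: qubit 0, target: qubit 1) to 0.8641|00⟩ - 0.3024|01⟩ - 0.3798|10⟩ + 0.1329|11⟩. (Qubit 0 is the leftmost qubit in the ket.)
0.8641|00⟩ - 0.3024|01⟩ - 0.3798|10⟩ + 0.1329i|11⟩

C-S leaves the control-|0⟩ kets |00⟩, |01⟩ unchanged and applies S to qubit 1 on the control-|1⟩ pair (|10⟩, |11⟩).
S = [[1, 0], [0, i]].
With a = amp(|10⟩) = -0.3798 and b = amp(|11⟩) = 0.1329:
new amp(|10⟩) = (1)·a = -0.3798
new amp(|11⟩) = (i)·b = 0.1329i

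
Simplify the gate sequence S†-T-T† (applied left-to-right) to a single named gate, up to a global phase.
S†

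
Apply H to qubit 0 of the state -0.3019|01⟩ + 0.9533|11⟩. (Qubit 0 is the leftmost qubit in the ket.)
0.4606|01⟩ - 0.8876|11⟩

H on qubit 0 mixes each pair of kets that differ only in qubit 0: amplitudes (a, b) of (|…0…⟩, |…1…⟩) become ((a + b)/√2, (a − b)/√2). Kets absent from the input have amplitude 0.
(|01⟩, |11⟩): (a, b) = (-0.3019, 0.9533) → (0.4606, -0.8876)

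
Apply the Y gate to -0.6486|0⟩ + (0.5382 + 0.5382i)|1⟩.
(0.5382 - 0.5382i)|0⟩ - 0.6486i|1⟩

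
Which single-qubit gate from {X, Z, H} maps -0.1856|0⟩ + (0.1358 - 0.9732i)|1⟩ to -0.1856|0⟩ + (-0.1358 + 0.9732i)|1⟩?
Z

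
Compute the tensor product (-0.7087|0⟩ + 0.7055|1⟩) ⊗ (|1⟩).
-0.7087|01⟩ + 0.7055|11⟩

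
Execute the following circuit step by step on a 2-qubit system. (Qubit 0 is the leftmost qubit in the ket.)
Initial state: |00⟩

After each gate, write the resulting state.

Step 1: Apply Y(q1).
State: i|01⟩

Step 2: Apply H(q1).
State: (1/√2)i|00⟩ - (1/√2)i|01⟩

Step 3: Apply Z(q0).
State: (1/√2)i|00⟩ - (1/√2)i|01⟩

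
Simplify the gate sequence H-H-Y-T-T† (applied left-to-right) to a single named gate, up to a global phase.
Y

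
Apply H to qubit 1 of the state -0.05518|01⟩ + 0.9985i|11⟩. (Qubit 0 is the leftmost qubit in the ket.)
-0.03902|00⟩ + 0.03902|01⟩ + 0.706i|10⟩ - 0.706i|11⟩

H on qubit 1 mixes each pair of kets that differ only in qubit 1: amplitudes (a, b) of (|…0…⟩, |…1…⟩) become ((a + b)/√2, (a − b)/√2). Kets absent from the input have amplitude 0.
(|00⟩, |01⟩): (a, b) = (0, -0.05518) → (-0.03902, 0.03902)
(|10⟩, |11⟩): (a, b) = (0, 0.9985i) → (0.706i, -0.706i)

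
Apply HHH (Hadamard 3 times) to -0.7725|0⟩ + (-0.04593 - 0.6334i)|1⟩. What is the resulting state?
(-0.5787 - 0.4479i)|0⟩ + (-0.5138 + 0.4479i)|1⟩

H² = I, so H^3 = H: a single Hadamard. With (a, b) = (-0.7725, (-0.04593 - 0.6334i)), H gives ((a + b)/√2, (a − b)/√2) = ((-0.5787 - 0.4479i), (-0.5138 + 0.4479i)).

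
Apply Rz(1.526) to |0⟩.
(0.7228 - 0.6911i)|0⟩

Rz(1.526) = [[e^(−iθ/2), 0], [0, e^(iθ/2)]] with e^(±iθ/2) = cos(θ/2) ± i·sin(θ/2); θ = 1.526, cos(θ/2) ≈ 0.722766, sin(θ/2) ≈ 0.691093.
With a = amp(|0⟩) = 1 and b = amp(|1⟩) = 0:
new amp(|0⟩) = (0.722766 - 0.691093i)·a = (0.7228 - 0.6911i)
new amp(|1⟩) = (0.722766 + 0.691093i)·b = 0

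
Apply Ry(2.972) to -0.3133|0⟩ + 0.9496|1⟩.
-0.9727|0⟩ - 0.2317|1⟩

Ry(2.972) = [[cos(θ/2), −sin(θ/2)], [sin(θ/2), cos(θ/2)]]; θ = 2.972, cos(θ/2) ≈ 0.0846947, sin(θ/2) ≈ 0.996407.
With a = amp(|0⟩) = -0.3133 and b = amp(|1⟩) = 0.9496:
new amp(|0⟩) = (0.0846947)·a + (-0.996407)·b = -0.9727
new amp(|1⟩) = (0.996407)·a + (0.0846947)·b = -0.2317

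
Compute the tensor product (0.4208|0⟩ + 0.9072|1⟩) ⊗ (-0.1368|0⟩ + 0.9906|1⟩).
-0.05757|00⟩ + 0.4168|01⟩ - 0.1241|10⟩ + 0.8987|11⟩

amp(|b₁b₂…⟩) = product of the factor amplitudes for bits b₁, b₂, …; only kets whose every factor amplitude is nonzero survive.
|00⟩: (0.4208)(-0.1368) = -0.05757
|01⟩: (0.4208)(0.9906) = 0.4168
|10⟩: (0.9072)(-0.1368) = -0.1241
|11⟩: (0.9072)(0.9906) = 0.8987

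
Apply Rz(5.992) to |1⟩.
(-0.9894 + 0.1451i)|1⟩

Rz(5.992) = [[e^(−iθ/2), 0], [0, e^(iθ/2)]] with e^(±iθ/2) = cos(θ/2) ± i·sin(θ/2); θ = 5.992, cos(θ/2) ≈ -0.98942, sin(θ/2) ≈ 0.145079.
With a = amp(|0⟩) = 0 and b = amp(|1⟩) = 1:
new amp(|0⟩) = (-0.98942 - 0.145079i)·a = 0
new amp(|1⟩) = (-0.98942 + 0.145079i)·b = (-0.9894 + 0.1451i)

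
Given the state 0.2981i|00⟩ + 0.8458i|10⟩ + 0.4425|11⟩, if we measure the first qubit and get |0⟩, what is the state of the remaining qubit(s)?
i|0⟩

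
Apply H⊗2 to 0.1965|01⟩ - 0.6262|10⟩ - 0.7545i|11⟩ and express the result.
(-0.2149 - 0.3773i)|00⟩ + (-0.4114 + 0.3773i)|01⟩ + (0.4114 + 0.3773i)|10⟩ + (0.2149 - 0.3773i)|11⟩

H⊗2 gives amp(|y⟩) = (1/2) Σ_x (−1)^(x·y) amp(|x⟩), where x·y is the number of positions in which both x and y have a 1.
|00⟩: (0.1965 - 0.6262 - 0.7545i)/2 = (-0.2149 - 0.3773i)
|01⟩: (-0.1965 - 0.6262 + 0.7545i)/2 = (-0.4114 + 0.3773i)
|10⟩: (0.1965 + 0.6262 + 0.7545i)/2 = (0.4114 + 0.3773i)
|11⟩: (-0.1965 + 0.6262 - 0.7545i)/2 = (0.2149 - 0.3773i)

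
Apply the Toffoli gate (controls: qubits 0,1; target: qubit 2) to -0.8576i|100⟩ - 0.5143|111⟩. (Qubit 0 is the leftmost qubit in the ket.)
-0.8576i|100⟩ - 0.5143|110⟩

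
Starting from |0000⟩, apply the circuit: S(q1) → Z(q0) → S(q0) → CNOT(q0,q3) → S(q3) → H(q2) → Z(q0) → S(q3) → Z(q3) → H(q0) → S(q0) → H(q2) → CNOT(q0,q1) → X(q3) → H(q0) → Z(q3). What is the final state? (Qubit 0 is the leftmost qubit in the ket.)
-1/2|0001⟩ - (1/2)i|0101⟩ - 1/2|1001⟩ + (1/2)i|1101⟩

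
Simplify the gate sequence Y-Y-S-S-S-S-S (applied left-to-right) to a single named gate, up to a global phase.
S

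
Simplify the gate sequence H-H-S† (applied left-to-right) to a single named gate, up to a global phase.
S†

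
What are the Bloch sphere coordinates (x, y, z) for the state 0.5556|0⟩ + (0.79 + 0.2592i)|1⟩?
(0.8778, 0.288, -0.3826)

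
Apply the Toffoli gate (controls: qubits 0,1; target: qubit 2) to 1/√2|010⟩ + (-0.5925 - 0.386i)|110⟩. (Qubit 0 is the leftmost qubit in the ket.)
1/√2|010⟩ + (-0.5925 - 0.386i)|111⟩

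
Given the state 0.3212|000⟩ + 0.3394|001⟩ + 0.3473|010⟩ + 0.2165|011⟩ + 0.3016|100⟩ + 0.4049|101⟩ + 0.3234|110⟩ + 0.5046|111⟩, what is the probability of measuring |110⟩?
0.1046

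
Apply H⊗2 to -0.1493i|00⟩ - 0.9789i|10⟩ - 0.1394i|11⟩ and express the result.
-0.6338i|00⟩ - 0.4944i|01⟩ + 0.4845i|10⟩ + 0.3451i|11⟩

H⊗2 gives amp(|y⟩) = (1/2) Σ_x (−1)^(x·y) amp(|x⟩), where x·y is the number of positions in which both x and y have a 1.
|00⟩: (-0.1493i - 0.9789i - 0.1394i)/2 = -0.6338i
|01⟩: (-0.1493i - 0.9789i + 0.1394i)/2 = -0.4944i
|10⟩: (-0.1493i + 0.9789i + 0.1394i)/2 = 0.4845i
|11⟩: (-0.1493i + 0.9789i - 0.1394i)/2 = 0.3451i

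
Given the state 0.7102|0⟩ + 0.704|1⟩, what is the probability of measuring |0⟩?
0.5044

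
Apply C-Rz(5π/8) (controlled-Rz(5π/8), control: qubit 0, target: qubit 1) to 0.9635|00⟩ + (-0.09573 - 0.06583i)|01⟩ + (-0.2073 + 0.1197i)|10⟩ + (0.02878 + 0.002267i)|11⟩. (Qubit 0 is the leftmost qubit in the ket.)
0.9635|00⟩ + (-0.09573 - 0.06583i)|01⟩ + (-0.01564 + 0.2389i)|10⟩ + (0.0141 + 0.02519i)|11⟩

C-Rz(5π/8) leaves the control-|0⟩ kets |00⟩, |01⟩ unchanged and applies Rz(5π/8) to qubit 1 on the control-|1⟩ pair (|10⟩, |11⟩).
Rz(5π/8) = [[e^(−iθ/2), 0], [0, e^(iθ/2)]] with e^(±iθ/2) = cos(θ/2) ± i·sin(θ/2); θ = 5π/8, cos(θ/2) ≈ 0.55557, sin(θ/2) ≈ 0.83147.
With a = amp(|10⟩) = (-0.2073 + 0.1197i) and b = amp(|11⟩) = (0.02878 + 0.002267i):
new amp(|10⟩) = (0.55557 - 0.83147i)·a = (-0.01564 + 0.2389i)
new amp(|11⟩) = (0.55557 + 0.83147i)·b = (0.0141 + 0.02519i)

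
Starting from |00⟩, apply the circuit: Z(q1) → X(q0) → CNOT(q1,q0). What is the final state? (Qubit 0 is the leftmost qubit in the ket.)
|10⟩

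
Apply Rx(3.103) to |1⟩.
-0.9998i|0⟩ + 0.0193|1⟩

Rx(3.103) = [[cos(θ/2), −i·sin(θ/2)], [−i·sin(θ/2), cos(θ/2)]]; θ = 3.103, cos(θ/2) ≈ 0.0192951, sin(θ/2) ≈ 0.999814.
With a = amp(|0⟩) = 0 and b = amp(|1⟩) = 1:
new amp(|0⟩) = (0.0192951)·a + (-0.999814i)·b = -0.9998i
new amp(|1⟩) = (-0.999814i)·a + (0.0192951)·b = 0.0193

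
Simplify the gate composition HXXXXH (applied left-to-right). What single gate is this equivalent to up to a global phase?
I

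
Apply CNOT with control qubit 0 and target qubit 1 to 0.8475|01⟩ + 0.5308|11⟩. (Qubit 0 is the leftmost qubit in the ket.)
0.8475|01⟩ + 0.5308|10⟩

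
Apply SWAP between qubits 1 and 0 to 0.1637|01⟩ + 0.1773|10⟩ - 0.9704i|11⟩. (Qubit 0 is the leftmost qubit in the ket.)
0.1773|01⟩ + 0.1637|10⟩ - 0.9704i|11⟩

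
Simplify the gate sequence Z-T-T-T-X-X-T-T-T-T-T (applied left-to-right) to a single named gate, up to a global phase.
Z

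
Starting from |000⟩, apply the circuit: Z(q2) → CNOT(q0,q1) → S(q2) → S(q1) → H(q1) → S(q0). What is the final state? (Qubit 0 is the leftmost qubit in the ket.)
1/√2|000⟩ + 1/√2|010⟩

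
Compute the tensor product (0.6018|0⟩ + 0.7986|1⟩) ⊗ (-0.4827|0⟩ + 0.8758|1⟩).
-0.2905|00⟩ + 0.5271|01⟩ - 0.3855|10⟩ + 0.6994|11⟩

amp(|b₁b₂…⟩) = product of the factor amplitudes for bits b₁, b₂, …; only kets whose every factor amplitude is nonzero survive.
|00⟩: (0.6018)(-0.4827) = -0.2905
|01⟩: (0.6018)(0.8758) = 0.5271
|10⟩: (0.7986)(-0.4827) = -0.3855
|11⟩: (0.7986)(0.8758) = 0.6994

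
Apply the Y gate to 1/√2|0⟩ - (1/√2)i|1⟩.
-1/√2|0⟩ + (1/√2)i|1⟩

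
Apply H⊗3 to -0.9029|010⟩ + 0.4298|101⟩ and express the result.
-0.1673|000⟩ - 0.4712|001⟩ + 0.4712|010⟩ + 0.1673|011⟩ - 0.4712|100⟩ - 0.1673|101⟩ + 0.1673|110⟩ + 0.4712|111⟩

H⊗3 gives amp(|y⟩) = (1/2√2) Σ_x (−1)^(x·y) amp(|x⟩), where x·y is the number of positions in which both x and y have a 1.
|000⟩: (-0.9029 + 0.4298)/(2√2) = -0.1673
|001⟩: (-0.9029 - 0.4298)/(2√2) = -0.4712
|010⟩: (0.9029 + 0.4298)/(2√2) = 0.4712
|011⟩: (0.9029 - 0.4298)/(2√2) = 0.1673
|100⟩: (-0.9029 - 0.4298)/(2√2) = -0.4712
|101⟩: (-0.9029 + 0.4298)/(2√2) = -0.1673
|110⟩: (0.9029 - 0.4298)/(2√2) = 0.1673
|111⟩: (0.9029 + 0.4298)/(2√2) = 0.4712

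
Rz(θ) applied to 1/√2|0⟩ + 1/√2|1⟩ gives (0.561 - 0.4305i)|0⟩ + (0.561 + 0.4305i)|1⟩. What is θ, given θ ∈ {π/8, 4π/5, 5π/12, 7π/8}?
5π/12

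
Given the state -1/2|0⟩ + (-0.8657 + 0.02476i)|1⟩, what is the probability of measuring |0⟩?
1/4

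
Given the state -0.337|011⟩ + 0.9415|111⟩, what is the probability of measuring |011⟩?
0.1136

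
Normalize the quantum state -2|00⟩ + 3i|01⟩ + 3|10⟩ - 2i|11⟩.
-0.3922|00⟩ + 0.5883i|01⟩ + 0.5883|10⟩ - 0.3922i|11⟩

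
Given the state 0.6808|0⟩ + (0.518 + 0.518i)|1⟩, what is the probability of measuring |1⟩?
0.5366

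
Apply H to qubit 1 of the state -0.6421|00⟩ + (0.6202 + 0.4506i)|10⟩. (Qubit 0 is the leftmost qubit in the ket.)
-0.454|00⟩ - 0.454|01⟩ + (0.4385 + 0.3186i)|10⟩ + (0.4385 + 0.3186i)|11⟩

H on qubit 1 mixes each pair of kets that differ only in qubit 1: amplitudes (a, b) of (|…0…⟩, |…1…⟩) become ((a + b)/√2, (a − b)/√2). Kets absent from the input have amplitude 0.
(|00⟩, |01⟩): (a, b) = (-0.6421, 0) → (-0.454, -0.454)
(|10⟩, |11⟩): (a, b) = ((0.6202 + 0.4506i), 0) → ((0.4385 + 0.3186i), (0.4385 + 0.3186i))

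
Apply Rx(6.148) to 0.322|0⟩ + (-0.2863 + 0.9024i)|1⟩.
(-0.2603 + 0.01934i)|0⟩ + (0.2856 - 0.9221i)|1⟩

Rx(6.148) = [[cos(θ/2), −i·sin(θ/2)], [−i·sin(θ/2), cos(θ/2)]]; θ = 6.148, cos(θ/2) ≈ -0.997716, sin(θ/2) ≈ 0.0675412.
With a = amp(|0⟩) = 0.322 and b = amp(|1⟩) = (-0.2863 + 0.9024i):
new amp(|0⟩) = (-0.997716)·a + (-0.0675412i)·b = (-0.2603 + 0.01934i)
new amp(|1⟩) = (-0.0675412i)·a + (-0.997716)·b = (0.2856 - 0.9221i)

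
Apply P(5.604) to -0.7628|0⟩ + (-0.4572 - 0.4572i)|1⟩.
-0.7628|0⟩ + (-0.6429 - 0.06855i)|1⟩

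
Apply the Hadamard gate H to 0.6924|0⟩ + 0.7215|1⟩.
0.9998|0⟩ - 0.02058|1⟩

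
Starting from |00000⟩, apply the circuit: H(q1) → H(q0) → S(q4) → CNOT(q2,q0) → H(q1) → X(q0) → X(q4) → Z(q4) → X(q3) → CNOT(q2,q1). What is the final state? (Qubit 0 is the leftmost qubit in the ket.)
-1/√2|00011⟩ - 1/√2|10011⟩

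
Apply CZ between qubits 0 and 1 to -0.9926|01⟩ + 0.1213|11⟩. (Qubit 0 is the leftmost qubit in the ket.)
-0.9926|01⟩ - 0.1213|11⟩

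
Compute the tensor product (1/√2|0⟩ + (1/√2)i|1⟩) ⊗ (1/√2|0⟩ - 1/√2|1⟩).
1/2|00⟩ - 1/2|01⟩ + (1/2)i|10⟩ - (1/2)i|11⟩

amp(|b₁b₂…⟩) = product of the factor amplitudes for bits b₁, b₂, …; only kets whose every factor amplitude is nonzero survive.
|00⟩: (1/√2)(1/√2) = 1/2
|01⟩: (1/√2)(-1/√2) = -1/2
|10⟩: ((1/√2)i)(1/√2) = (1/2)i
|11⟩: ((1/√2)i)(-1/√2) = -(1/2)i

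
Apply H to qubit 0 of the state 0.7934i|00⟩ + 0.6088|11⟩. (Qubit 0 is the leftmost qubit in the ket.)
0.561i|00⟩ + 0.4305|01⟩ + 0.561i|10⟩ - 0.4305|11⟩

H on qubit 0 mixes each pair of kets that differ only in qubit 0: amplitudes (a, b) of (|…0…⟩, |…1…⟩) become ((a + b)/√2, (a − b)/√2). Kets absent from the input have amplitude 0.
(|00⟩, |10⟩): (a, b) = (0.7934i, 0) → (0.561i, 0.561i)
(|01⟩, |11⟩): (a, b) = (0, 0.6088) → (0.4305, -0.4305)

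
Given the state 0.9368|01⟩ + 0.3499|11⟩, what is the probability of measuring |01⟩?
0.8776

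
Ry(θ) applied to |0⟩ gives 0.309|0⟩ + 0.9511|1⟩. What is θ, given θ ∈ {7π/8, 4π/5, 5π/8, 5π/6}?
4π/5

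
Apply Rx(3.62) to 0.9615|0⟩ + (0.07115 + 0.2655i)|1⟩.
(0.03013 - 0.06912i)|0⟩ + (-0.01686 - 0.997i)|1⟩

Rx(3.62) = [[cos(θ/2), −i·sin(θ/2)], [−i·sin(θ/2), cos(θ/2)]]; θ = 3.62, cos(θ/2) ≈ -0.236929, sin(θ/2) ≈ 0.971527.
With a = amp(|0⟩) = 0.9615 and b = amp(|1⟩) = (0.07115 + 0.2655i):
new amp(|0⟩) = (-0.236929)·a + (-0.971527i)·b = (0.03013 - 0.06912i)
new amp(|1⟩) = (-0.971527i)·a + (-0.236929)·b = (-0.01686 - 0.997i)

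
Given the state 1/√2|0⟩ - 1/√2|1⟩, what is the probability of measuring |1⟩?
1/2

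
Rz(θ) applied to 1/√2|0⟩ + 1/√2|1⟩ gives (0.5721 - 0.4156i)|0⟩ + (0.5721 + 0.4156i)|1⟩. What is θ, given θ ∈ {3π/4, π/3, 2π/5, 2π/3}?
2π/5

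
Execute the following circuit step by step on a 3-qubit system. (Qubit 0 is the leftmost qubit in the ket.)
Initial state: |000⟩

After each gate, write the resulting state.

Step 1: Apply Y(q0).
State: i|100⟩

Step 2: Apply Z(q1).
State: i|100⟩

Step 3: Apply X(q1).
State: i|110⟩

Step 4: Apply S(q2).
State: i|110⟩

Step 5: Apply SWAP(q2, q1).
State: i|101⟩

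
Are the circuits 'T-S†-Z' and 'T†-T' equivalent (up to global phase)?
No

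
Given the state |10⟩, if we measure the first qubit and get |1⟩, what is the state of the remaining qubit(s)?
|0⟩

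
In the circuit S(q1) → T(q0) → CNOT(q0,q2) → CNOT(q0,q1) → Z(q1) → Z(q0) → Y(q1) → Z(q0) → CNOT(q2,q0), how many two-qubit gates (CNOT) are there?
3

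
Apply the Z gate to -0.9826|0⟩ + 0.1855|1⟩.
-0.9826|0⟩ - 0.1855|1⟩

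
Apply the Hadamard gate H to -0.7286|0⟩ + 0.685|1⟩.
-0.03083|0⟩ - 0.9996|1⟩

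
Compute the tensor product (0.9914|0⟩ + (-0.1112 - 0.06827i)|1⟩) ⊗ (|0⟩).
0.9914|00⟩ + (-0.1112 - 0.06827i)|10⟩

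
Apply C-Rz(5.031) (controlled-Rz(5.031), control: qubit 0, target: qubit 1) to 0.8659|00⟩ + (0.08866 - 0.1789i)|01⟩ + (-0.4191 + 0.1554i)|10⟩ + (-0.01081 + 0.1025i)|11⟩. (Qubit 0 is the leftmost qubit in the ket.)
0.8659|00⟩ + (0.08866 - 0.1789i)|01⟩ + (0.4307 + 0.1197i)|10⟩ + (-0.0513 - 0.08939i)|11⟩

C-Rz(5.031) leaves the control-|0⟩ kets |00⟩, |01⟩ unchanged and applies Rz(5.031) to qubit 1 on the control-|1⟩ pair (|10⟩, |11⟩).
Rz(5.031) = [[e^(−iθ/2), 0], [0, e^(iθ/2)]] with e^(±iθ/2) = cos(θ/2) ± i·sin(θ/2); θ = 5.031, cos(θ/2) ≈ -0.810323, sin(θ/2) ≈ 0.585983.
With a = amp(|10⟩) = (-0.4191 + 0.1554i) and b = amp(|11⟩) = (-0.01081 + 0.1025i):
new amp(|10⟩) = (-0.810323 - 0.585983i)·a = (0.4307 + 0.1197i)
new amp(|11⟩) = (-0.810323 + 0.585983i)·b = (-0.0513 - 0.08939i)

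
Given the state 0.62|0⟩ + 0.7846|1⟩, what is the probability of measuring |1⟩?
0.6156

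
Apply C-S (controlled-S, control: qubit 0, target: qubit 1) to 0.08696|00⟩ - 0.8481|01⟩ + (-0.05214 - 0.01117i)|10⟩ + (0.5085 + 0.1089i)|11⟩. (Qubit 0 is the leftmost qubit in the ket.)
0.08696|00⟩ - 0.8481|01⟩ + (-0.05214 - 0.01117i)|10⟩ + (-0.1089 + 0.5085i)|11⟩

C-S leaves the control-|0⟩ kets |00⟩, |01⟩ unchanged and applies S to qubit 1 on the control-|1⟩ pair (|10⟩, |11⟩).
S = [[1, 0], [0, i]].
With a = amp(|10⟩) = (-0.05214 - 0.01117i) and b = amp(|11⟩) = (0.5085 + 0.1089i):
new amp(|10⟩) = (1)·a = (-0.05214 - 0.01117i)
new amp(|11⟩) = (i)·b = (-0.1089 + 0.5085i)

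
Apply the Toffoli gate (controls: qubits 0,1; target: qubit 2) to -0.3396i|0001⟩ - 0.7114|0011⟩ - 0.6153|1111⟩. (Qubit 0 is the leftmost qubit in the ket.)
-0.3396i|0001⟩ - 0.7114|0011⟩ - 0.6153|1101⟩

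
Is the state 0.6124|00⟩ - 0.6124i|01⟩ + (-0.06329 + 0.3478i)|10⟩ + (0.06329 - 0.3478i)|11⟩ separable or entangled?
Entangled

Writing the state as a|00⟩ + b|01⟩ + c|10⟩ + d|11⟩, it is a product state iff ad − bc = 0.
Here (a, b, c, d) = (0.6124, -0.6124i, (-0.06329 + 0.3478i), (0.06329 - 0.3478i)): ad − bc = (0.6124)(0.06329 - 0.3478i) − (-0.6124i)(-0.06329 + 0.3478i) = (-0.1742 - 0.2518i) ≠ 0, so the state is entangled.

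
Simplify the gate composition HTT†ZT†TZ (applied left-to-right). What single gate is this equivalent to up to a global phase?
H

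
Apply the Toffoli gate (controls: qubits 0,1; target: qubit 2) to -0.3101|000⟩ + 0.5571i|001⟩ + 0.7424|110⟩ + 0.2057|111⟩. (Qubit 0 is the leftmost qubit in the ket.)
-0.3101|000⟩ + 0.5571i|001⟩ + 0.2057|110⟩ + 0.7424|111⟩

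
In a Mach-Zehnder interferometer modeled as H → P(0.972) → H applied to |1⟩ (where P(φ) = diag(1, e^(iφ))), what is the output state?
(0.2182 - 0.413i)|0⟩ + (0.7818 + 0.413i)|1⟩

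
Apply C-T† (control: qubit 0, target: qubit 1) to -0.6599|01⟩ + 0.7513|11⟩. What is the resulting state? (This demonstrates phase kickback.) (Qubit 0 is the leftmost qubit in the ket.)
-0.6599|01⟩ + (0.5312 - 0.5312i)|11⟩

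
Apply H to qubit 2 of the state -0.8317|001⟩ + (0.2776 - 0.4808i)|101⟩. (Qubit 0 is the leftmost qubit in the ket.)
-0.5881|000⟩ + 0.5881|001⟩ + (0.1963 - 0.34i)|100⟩ + (-0.1963 + 0.34i)|101⟩

H on qubit 2 mixes each pair of kets that differ only in qubit 2: amplitudes (a, b) of (|…0…⟩, |…1…⟩) become ((a + b)/√2, (a − b)/√2). Kets absent from the input have amplitude 0.
(|000⟩, |001⟩): (a, b) = (0, -0.8317) → (-0.5881, 0.5881)
(|100⟩, |101⟩): (a, b) = (0, (0.2776 - 0.4808i)) → ((0.1963 - 0.34i), (-0.1963 + 0.34i))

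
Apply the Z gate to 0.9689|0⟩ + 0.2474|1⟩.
0.9689|0⟩ - 0.2474|1⟩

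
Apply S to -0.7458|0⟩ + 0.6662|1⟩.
-0.7458|0⟩ + 0.6662i|1⟩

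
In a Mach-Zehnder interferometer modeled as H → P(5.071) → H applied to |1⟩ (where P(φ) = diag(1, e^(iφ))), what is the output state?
(0.3245 + 0.4682i)|0⟩ + (0.6755 - 0.4682i)|1⟩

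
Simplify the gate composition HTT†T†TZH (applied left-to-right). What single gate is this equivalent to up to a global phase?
X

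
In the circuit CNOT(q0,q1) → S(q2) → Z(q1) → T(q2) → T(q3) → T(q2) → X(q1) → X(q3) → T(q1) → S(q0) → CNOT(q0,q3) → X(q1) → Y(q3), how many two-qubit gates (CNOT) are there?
2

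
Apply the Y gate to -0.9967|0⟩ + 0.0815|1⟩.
-0.0815i|0⟩ - 0.9967i|1⟩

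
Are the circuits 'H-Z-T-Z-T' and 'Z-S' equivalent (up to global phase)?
No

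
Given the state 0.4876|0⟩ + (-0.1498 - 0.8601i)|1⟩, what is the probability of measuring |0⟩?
0.2378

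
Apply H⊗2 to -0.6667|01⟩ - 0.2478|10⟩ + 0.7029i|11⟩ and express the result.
(-0.4573 + 0.3515i)|00⟩ + (0.2095 - 0.3515i)|01⟩ + (-0.2095 - 0.3515i)|10⟩ + (0.4573 + 0.3515i)|11⟩

H⊗2 gives amp(|y⟩) = (1/2) Σ_x (−1)^(x·y) amp(|x⟩), where x·y is the number of positions in which both x and y have a 1.
|00⟩: (-0.6667 - 0.2478 + 0.7029i)/2 = (-0.4573 + 0.3515i)
|01⟩: (0.6667 - 0.2478 - 0.7029i)/2 = (0.2095 - 0.3515i)
|10⟩: (-0.6667 + 0.2478 - 0.7029i)/2 = (-0.2095 - 0.3515i)
|11⟩: (0.6667 + 0.2478 + 0.7029i)/2 = (0.4573 + 0.3515i)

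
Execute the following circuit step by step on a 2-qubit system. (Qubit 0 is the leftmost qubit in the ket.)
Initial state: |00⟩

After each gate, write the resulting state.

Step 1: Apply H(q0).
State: 1/√2|00⟩ + 1/√2|10⟩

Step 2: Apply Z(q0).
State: 1/√2|00⟩ - 1/√2|10⟩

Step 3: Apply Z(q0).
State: 1/√2|00⟩ + 1/√2|10⟩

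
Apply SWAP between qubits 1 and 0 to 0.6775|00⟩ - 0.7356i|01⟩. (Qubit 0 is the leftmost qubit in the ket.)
0.6775|00⟩ - 0.7356i|10⟩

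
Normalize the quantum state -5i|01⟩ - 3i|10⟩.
-0.8575i|01⟩ - 0.5145i|10⟩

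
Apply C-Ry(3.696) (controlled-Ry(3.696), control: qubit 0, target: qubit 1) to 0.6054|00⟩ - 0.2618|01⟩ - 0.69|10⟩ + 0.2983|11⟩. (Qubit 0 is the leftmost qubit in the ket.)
0.6054|00⟩ - 0.2618|01⟩ - 0.09808|10⟩ - 0.7453|11⟩

C-Ry(3.696) leaves the control-|0⟩ kets |00⟩, |01⟩ unchanged and applies Ry(3.696) to qubit 1 on the control-|1⟩ pair (|10⟩, |11⟩).
Ry(3.696) = [[cos(θ/2), −sin(θ/2)], [sin(θ/2), cos(θ/2)]]; θ = 3.696, cos(θ/2) ≈ -0.273667, sin(θ/2) ≈ 0.961824.
With a = amp(|10⟩) = -0.69 and b = amp(|11⟩) = 0.2983:
new amp(|10⟩) = (-0.273667)·a + (-0.961824)·b = -0.09808
new amp(|11⟩) = (0.961824)·a + (-0.273667)·b = -0.7453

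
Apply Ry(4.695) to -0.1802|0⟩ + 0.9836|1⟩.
-0.5752|0⟩ - 0.818|1⟩

Ry(4.695) = [[cos(θ/2), −sin(θ/2)], [sin(θ/2), cos(θ/2)]]; θ = 4.695, cos(θ/2) ≈ -0.700932, sin(θ/2) ≈ 0.713228.
With a = amp(|0⟩) = -0.1802 and b = amp(|1⟩) = 0.9836:
new amp(|0⟩) = (-0.700932)·a + (-0.713228)·b = -0.5752
new amp(|1⟩) = (0.713228)·a + (-0.700932)·b = -0.818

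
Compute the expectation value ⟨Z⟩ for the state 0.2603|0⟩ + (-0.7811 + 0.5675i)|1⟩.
-0.8644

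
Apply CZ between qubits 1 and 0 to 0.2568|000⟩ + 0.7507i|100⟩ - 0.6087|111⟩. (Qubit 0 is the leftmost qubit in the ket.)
0.2568|000⟩ + 0.7507i|100⟩ + 0.6087|111⟩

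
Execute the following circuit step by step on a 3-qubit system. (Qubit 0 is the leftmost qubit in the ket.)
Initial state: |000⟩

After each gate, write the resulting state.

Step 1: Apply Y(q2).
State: i|001⟩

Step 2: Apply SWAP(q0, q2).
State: i|100⟩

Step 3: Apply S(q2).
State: i|100⟩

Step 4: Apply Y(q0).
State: |000⟩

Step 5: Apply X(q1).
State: |010⟩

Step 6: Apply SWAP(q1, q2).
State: |001⟩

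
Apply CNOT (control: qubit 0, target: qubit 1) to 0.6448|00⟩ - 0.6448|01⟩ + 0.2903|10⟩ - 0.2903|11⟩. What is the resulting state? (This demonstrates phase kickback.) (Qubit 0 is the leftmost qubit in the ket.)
0.6448|00⟩ - 0.6448|01⟩ - 0.2903|10⟩ + 0.2903|11⟩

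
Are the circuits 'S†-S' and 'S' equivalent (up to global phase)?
No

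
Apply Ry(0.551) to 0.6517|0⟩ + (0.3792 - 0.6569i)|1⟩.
(0.524 + 0.1787i)|0⟩ + (0.5422 - 0.6321i)|1⟩

Ry(0.551) = [[cos(θ/2), −sin(θ/2)], [sin(θ/2), cos(θ/2)]]; θ = 0.551, cos(θ/2) ≈ 0.962289, sin(θ/2) ≈ 0.272028.
With a = amp(|0⟩) = 0.6517 and b = amp(|1⟩) = (0.3792 - 0.6569i):
new amp(|0⟩) = (0.962289)·a + (-0.272028)·b = (0.524 + 0.1787i)
new amp(|1⟩) = (0.272028)·a + (0.962289)·b = (0.5422 - 0.6321i)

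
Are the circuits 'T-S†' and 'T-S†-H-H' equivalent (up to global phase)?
Yes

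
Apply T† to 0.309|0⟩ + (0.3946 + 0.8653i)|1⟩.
0.309|0⟩ + (0.8909 + 0.3328i)|1⟩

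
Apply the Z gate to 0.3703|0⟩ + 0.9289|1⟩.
0.3703|0⟩ - 0.9289|1⟩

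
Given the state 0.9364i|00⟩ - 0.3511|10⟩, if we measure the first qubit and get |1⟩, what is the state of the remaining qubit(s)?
-|0⟩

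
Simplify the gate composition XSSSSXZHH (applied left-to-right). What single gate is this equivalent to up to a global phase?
Z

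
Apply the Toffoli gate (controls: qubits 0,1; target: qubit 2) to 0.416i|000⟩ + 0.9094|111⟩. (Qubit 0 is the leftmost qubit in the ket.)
0.416i|000⟩ + 0.9094|110⟩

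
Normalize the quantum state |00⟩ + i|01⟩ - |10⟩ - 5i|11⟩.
0.189|00⟩ + 0.189i|01⟩ - 0.189|10⟩ - 0.9449i|11⟩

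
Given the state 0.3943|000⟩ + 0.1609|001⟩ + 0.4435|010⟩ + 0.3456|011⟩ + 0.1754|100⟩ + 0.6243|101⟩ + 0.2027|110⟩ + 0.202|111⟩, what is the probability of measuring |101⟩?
0.3898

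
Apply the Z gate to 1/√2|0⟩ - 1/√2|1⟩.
1/√2|0⟩ + 1/√2|1⟩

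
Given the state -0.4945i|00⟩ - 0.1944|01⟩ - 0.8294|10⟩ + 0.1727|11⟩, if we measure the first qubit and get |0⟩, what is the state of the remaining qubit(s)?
-0.9307i|0⟩ - 0.3659|1⟩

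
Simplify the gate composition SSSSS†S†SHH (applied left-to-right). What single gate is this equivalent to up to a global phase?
S†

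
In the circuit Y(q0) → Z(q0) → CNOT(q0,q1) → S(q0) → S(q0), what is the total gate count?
5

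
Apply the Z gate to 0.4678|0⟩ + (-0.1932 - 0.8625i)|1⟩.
0.4678|0⟩ + (0.1932 + 0.8625i)|1⟩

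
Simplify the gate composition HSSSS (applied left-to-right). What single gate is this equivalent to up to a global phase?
H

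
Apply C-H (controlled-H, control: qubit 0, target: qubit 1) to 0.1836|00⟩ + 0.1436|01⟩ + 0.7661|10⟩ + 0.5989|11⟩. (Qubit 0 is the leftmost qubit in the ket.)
0.1836|00⟩ + 0.1436|01⟩ + 0.9652|10⟩ + 0.1182|11⟩

C-H leaves the control-|0⟩ kets |00⟩, |01⟩ unchanged and applies H to qubit 1 on the control-|1⟩ pair (|10⟩, |11⟩).
H = [[1/√2, 1/√2], [1/√2, -1/√2]].
With a = amp(|10⟩) = 0.7661 and b = amp(|11⟩) = 0.5989:
new amp(|10⟩) = (1/√2)·a + (1/√2)·b = 0.9652
new amp(|11⟩) = (1/√2)·a + (-1/√2)·b = 0.1182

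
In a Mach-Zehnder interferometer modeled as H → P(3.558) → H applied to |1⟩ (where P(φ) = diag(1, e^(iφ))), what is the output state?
(0.9573 + 0.2022i)|0⟩ + (0.04273 - 0.2022i)|1⟩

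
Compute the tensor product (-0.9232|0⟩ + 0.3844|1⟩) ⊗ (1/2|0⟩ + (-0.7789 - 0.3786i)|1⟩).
-0.4616|00⟩ + (0.7191 + 0.3495i)|01⟩ + 0.1922|10⟩ + (-0.2994 - 0.1455i)|11⟩

amp(|b₁b₂…⟩) = product of the factor amplitudes for bits b₁, b₂, …; only kets whose every factor amplitude is nonzero survive.
|00⟩: (-0.9232)(1/2) = -0.4616
|01⟩: (-0.9232)(-0.7789 - 0.3786i) = (0.7191 + 0.3495i)
|10⟩: (0.3844)(1/2) = 0.1922
|11⟩: (0.3844)(-0.7789 - 0.3786i) = (-0.2994 - 0.1455i)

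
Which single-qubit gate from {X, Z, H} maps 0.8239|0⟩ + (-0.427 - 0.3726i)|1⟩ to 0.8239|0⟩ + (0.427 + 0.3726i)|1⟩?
Z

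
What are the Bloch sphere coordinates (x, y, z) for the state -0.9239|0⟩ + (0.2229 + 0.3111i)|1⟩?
(-0.4119, -0.5749, 0.7071)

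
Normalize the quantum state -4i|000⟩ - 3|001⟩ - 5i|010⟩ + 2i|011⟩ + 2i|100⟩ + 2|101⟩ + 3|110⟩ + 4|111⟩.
-0.4288i|000⟩ - 0.3216|001⟩ - 0.5361i|010⟩ + 0.2144i|011⟩ + 0.2144i|100⟩ + 0.2144|101⟩ + 0.3216|110⟩ + 0.4288|111⟩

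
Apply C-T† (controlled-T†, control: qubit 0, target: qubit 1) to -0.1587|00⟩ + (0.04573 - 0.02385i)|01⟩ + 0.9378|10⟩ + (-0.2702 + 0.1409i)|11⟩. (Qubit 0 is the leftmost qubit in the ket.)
-0.1587|00⟩ + (0.04573 - 0.02385i)|01⟩ + 0.9378|10⟩ + (-0.09143 + 0.2907i)|11⟩

C-T† leaves the control-|0⟩ kets |00⟩, |01⟩ unchanged and applies T† to qubit 1 on the control-|1⟩ pair (|10⟩, |11⟩).
T† = [[1, 0], [0, (1/√2 - (1/√2)i)]].
With a = amp(|10⟩) = 0.9378 and b = amp(|11⟩) = (-0.2702 + 0.1409i):
new amp(|10⟩) = (1)·a = 0.9378
new amp(|11⟩) = (1/√2 - (1/√2)i)·b = (-0.09143 + 0.2907i)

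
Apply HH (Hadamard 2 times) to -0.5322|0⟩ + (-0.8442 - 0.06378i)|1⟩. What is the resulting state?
-0.5322|0⟩ + (-0.8442 - 0.06378i)|1⟩

H² = I, so an even number of Hadamards cancels: H^2 = I and the state is unchanged.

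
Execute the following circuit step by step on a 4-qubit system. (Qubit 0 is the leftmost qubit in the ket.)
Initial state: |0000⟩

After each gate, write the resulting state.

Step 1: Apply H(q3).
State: 1/√2|0000⟩ + 1/√2|0001⟩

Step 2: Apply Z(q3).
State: 1/√2|0000⟩ - 1/√2|0001⟩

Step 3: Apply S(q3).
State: 1/√2|0000⟩ - (1/√2)i|0001⟩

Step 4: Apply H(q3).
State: (1/2 - (1/2)i)|0000⟩ + (1/2 + (1/2)i)|0001⟩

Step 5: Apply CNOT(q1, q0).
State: (1/2 - (1/2)i)|0000⟩ + (1/2 + (1/2)i)|0001⟩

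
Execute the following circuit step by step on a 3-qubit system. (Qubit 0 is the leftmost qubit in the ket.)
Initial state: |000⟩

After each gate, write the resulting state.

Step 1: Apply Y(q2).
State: i|001⟩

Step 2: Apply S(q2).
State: -|001⟩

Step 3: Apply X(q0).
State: -|101⟩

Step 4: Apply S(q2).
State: -i|101⟩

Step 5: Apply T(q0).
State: (1/√2 - (1/√2)i)|101⟩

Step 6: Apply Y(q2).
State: (-1/√2 - (1/√2)i)|100⟩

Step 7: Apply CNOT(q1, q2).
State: (-1/√2 - (1/√2)i)|100⟩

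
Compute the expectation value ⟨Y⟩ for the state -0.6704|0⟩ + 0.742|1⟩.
0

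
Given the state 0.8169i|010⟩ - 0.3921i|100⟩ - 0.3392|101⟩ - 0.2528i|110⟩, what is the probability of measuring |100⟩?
0.1537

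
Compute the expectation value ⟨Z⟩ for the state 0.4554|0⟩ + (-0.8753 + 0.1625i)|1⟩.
-0.5852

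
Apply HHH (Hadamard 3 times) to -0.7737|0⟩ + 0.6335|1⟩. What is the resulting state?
-0.09914|0⟩ - 0.995|1⟩

H² = I, so H^3 = H: a single Hadamard. With (a, b) = (-0.7737, 0.6335), H gives ((a + b)/√2, (a − b)/√2) = (-0.09914, -0.995).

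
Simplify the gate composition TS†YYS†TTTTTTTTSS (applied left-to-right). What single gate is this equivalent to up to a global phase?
T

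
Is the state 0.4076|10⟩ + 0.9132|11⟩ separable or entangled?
Separable

Writing the state as a|00⟩ + b|01⟩ + c|10⟩ + d|11⟩, it is a product state iff ad − bc = 0.
Here (a, b, c, d) = (0, 0, 0.4076, 0.9132): ad − bc = (0)(0.9132) − (0)(0.4076) = 0, so the state is separable.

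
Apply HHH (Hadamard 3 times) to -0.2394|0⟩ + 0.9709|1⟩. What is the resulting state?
0.5172|0⟩ - 0.8558|1⟩

H² = I, so H^3 = H: a single Hadamard. With (a, b) = (-0.2394, 0.9709), H gives ((a + b)/√2, (a − b)/√2) = (0.5172, -0.8558).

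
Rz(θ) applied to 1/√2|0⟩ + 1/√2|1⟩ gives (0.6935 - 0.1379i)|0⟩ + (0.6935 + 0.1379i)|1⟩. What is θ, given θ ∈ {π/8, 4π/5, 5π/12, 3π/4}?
π/8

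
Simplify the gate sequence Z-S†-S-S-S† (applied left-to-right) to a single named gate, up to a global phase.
Z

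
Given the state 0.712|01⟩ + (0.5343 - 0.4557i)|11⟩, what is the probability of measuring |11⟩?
0.4931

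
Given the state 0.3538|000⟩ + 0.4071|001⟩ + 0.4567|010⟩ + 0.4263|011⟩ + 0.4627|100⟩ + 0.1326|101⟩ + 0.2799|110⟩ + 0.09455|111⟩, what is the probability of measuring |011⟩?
0.1817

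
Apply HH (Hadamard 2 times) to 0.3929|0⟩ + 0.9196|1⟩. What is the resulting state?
0.3929|0⟩ + 0.9196|1⟩

H² = I, so an even number of Hadamards cancels: H^2 = I and the state is unchanged.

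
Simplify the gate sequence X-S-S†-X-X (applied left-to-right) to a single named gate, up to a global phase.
X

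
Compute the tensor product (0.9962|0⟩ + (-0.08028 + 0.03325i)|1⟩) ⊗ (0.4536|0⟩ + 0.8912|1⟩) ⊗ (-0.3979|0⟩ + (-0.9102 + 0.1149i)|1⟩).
-0.1798|000⟩ + (-0.4113 + 0.05192i)|001⟩ - 0.3533|010⟩ + (-0.8081 + 0.102i)|011⟩ + (0.01449 - 0.006001i)|100⟩ + (0.03141 - 0.01791i)|101⟩ + (0.02847 - 0.01179i)|110⟩ + (0.06172 - 0.03519i)|111⟩

amp(|b₁b₂…⟩) = product of the factor amplitudes for bits b₁, b₂, …; only kets whose every factor amplitude is nonzero survive.
|000⟩: (0.9962)(0.4536)(-0.3979) = -0.1798
|001⟩: (0.9962)(0.4536)(-0.9102 + 0.1149i) = (-0.4113 + 0.05192i)
|010⟩: (0.9962)(0.8912)(-0.3979) = -0.3533
|011⟩: (0.9962)(0.8912)(-0.9102 + 0.1149i) = (-0.8081 + 0.102i)
|100⟩: (-0.08028 + 0.03325i)(0.4536)(-0.3979) = (0.01449 - 0.006001i)
|101⟩: (-0.08028 + 0.03325i)(0.4536)(-0.9102 + 0.1149i) = (0.03141 - 0.01791i)
|110⟩: (-0.08028 + 0.03325i)(0.8912)(-0.3979) = (0.02847 - 0.01179i)
|111⟩: (-0.08028 + 0.03325i)(0.8912)(-0.9102 + 0.1149i) = (0.06172 - 0.03519i)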